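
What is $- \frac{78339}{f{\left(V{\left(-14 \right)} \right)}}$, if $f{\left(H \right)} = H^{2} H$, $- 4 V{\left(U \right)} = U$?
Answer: $- \frac{626712}{343} \approx -1827.1$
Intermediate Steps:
$V{\left(U \right)} = - \frac{U}{4}$
$f{\left(H \right)} = H^{3}$
$- \frac{78339}{f{\left(V{\left(-14 \right)} \right)}} = - \frac{78339}{\left(\left(- \frac{1}{4}\right) \left(-14\right)\right)^{3}} = - \frac{78339}{\left(\frac{7}{2}\right)^{3}} = - \frac{78339}{\frac{343}{8}} = \left(-78339\right) \frac{8}{343} = - \frac{626712}{343}$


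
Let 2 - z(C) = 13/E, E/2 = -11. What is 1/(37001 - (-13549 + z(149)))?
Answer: 22/1112043 ≈ 1.9783e-5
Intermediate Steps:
E = -22 (E = 2*(-11) = -22)
z(C) = 57/22 (z(C) = 2 - 13/(-22) = 2 - 13*(-1)/22 = 2 - 1*(-13/22) = 2 + 13/22 = 57/22)
1/(37001 - (-13549 + z(149))) = 1/(37001 - (-13549 + 57/22)) = 1/(37001 - 1*(-298021/22)) = 1/(37001 + 298021/22) = 1/(1112043/22) = 22/1112043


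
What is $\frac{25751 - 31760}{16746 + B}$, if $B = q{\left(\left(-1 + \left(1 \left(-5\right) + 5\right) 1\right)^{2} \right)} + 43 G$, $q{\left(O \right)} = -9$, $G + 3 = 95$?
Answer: $- \frac{6009}{20693} \approx -0.29039$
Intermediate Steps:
$G = 92$ ($G = -3 + 95 = 92$)
$B = 3947$ ($B = -9 + 43 \cdot 92 = -9 + 3956 = 3947$)
$\frac{25751 - 31760}{16746 + B} = \frac{25751 - 31760}{16746 + 3947} = - \frac{6009}{20693}$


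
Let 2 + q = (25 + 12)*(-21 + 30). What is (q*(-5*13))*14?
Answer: -301210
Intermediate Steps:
q = 331 (q = -2 + (25 + 12)*(-21 + 30) = -2 + 37*9 = -2 + 333 = 331)
(q*(-5*13))*14 = (331*(-5*13))*14 = (331*(-65))*14 = -21515*14 = -301210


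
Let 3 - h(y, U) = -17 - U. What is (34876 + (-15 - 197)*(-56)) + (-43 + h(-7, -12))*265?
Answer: 37473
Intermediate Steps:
h(y, U) = 20 + U (h(y, U) = 3 - (-17 - U) = 3 + (17 + U) = 20 + U)
(34876 + (-15 - 197)*(-56)) + (-43 + h(-7, -12))*265 = (34876 + (-15 - 197)*(-56)) + (-43 + (20 - 12))*265 = (34876 - 212*(-56)) + (-43 + 8)*265 = (34876 + 11872) - 35*265 = 46748 - 9275 = 37473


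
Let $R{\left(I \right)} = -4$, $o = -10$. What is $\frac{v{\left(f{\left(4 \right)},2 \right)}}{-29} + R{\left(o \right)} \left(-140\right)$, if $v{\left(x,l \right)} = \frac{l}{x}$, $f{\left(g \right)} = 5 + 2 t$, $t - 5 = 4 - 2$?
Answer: $\frac{308558}{551} \approx 560.0$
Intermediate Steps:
$t = 7$ ($t = 5 + \left(4 - 2\right) = 5 + 2 = 7$)
$f{\left(g \right)} = 19$ ($f{\left(g \right)} = 5 + 2 \cdot 7 = 5 + 14 = 19$)
$\frac{v{\left(f{\left(4 \right)},2 \right)}}{-29} + R{\left(o \right)} \left(-140\right) = \frac{2 \cdot \frac{1}{19}}{-29} - -560 = 2 \cdot \frac{1}{19} \left(- \frac{1}{29}\right) + 560 = \frac{2}{19} \left(- \frac{1}{29}\right) + 560 = - \frac{2}{551} + 560 = \frac{308558}{551}$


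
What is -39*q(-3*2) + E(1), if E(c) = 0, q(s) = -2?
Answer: 78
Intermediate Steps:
-39*q(-3*2) + E(1) = -39*(-2) + 0 = 78 + 0 = 78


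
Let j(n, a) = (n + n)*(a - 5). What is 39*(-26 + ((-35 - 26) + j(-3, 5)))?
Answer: -3393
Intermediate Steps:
j(n, a) = 2*n*(-5 + a) (j(n, a) = (2*n)*(-5 + a) = 2*n*(-5 + a))
39*(-26 + ((-35 - 26) + j(-3, 5))) = 39*(-26 + ((-35 - 26) + 2*(-3)*(-5 + 5))) = 39*(-26 + (-61 + 2*(-3)*0)) = 39*(-26 + (-61 + 0)) = 39*(-26 - 61) = 39*(-87) = -3393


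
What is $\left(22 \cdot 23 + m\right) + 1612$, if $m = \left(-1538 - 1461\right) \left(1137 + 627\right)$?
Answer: $-5288118$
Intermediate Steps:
$m = -5290236$ ($m = \left(-2999\right) 1764 = -5290236$)
$\left(22 \cdot 23 + m\right) + 1612 = \left(22 \cdot 23 - 5290236\right) + 1612 = \left(506 - 5290236\right) + 1612 = -5289730 + 1612 = -5288118$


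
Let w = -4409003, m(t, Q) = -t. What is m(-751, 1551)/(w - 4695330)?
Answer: -751/9104333 ≈ -8.2488e-5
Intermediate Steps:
m(-751, 1551)/(w - 4695330) = (-1*(-751))/(-4409003 - 4695330) = 751/(-9104333) = 751*(-1/9104333) = -751/9104333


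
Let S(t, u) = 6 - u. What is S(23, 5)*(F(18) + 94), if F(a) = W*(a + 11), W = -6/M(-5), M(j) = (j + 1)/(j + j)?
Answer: -341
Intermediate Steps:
M(j) = (1 + j)/(2*j) (M(j) = (1 + j)/((2*j)) = (1 + j)*(1/(2*j)) = (1 + j)/(2*j))
W = -15 (W = -6*(-10/(1 - 5)) = -6/((½)*(-⅕)*(-4)) = -6/⅖ = -6*5/2 = -15)
F(a) = -165 - 15*a (F(a) = -15*(a + 11) = -15*(11 + a) = -165 - 15*a)
S(23, 5)*(F(18) + 94) = (6 - 1*5)*((-165 - 15*18) + 94) = (6 - 5)*((-165 - 270) + 94) = 1*(-435 + 94) = 1*(-341) = -341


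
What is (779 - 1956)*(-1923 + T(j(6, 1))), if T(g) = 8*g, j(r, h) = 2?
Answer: 2244539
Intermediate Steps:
(779 - 1956)*(-1923 + T(j(6, 1))) = (779 - 1956)*(-1923 + 8*2) = -1177*(-1923 + 16) = -1177*(-1907) = 2244539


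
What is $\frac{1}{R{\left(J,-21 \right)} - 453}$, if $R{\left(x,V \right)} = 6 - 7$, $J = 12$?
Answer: $- \frac{1}{454} \approx -0.0022026$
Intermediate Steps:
$R{\left(x,V \right)} = -1$ ($R{\left(x,V \right)} = 6 - 7 = -1$)
$\frac{1}{R{\left(J,-21 \right)} - 453} = \frac{1}{-1 - 453} = \frac{1}{-454} = - \frac{1}{454}$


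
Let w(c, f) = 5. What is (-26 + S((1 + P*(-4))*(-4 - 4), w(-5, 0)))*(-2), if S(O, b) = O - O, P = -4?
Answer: 52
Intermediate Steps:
S(O, b) = 0
(-26 + S((1 + P*(-4))*(-4 - 4), w(-5, 0)))*(-2) = (-26 + 0)*(-2) = -26*(-2) = 52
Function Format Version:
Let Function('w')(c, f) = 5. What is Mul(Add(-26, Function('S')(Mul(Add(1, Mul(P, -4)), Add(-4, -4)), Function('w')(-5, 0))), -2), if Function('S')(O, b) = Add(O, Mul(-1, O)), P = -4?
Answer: 52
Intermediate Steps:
Function('S')(O, b) = 0
Mul(Add(-26, Function('S')(Mul(Add(1, Mul(P, -4)), Add(-4, -4)), Function('w')(-5, 0))), -2) = Mul(Add(-26, 0), -2) = Mul(-26, -2) = 52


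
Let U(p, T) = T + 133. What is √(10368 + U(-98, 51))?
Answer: 2*√2638 ≈ 102.72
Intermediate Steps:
U(p, T) = 133 + T
√(10368 + U(-98, 51)) = √(10368 + (133 + 51)) = √(10368 + 184) = √10552 = 2*√2638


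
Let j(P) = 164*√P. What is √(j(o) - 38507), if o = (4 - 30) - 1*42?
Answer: √(-38507 + 328*I*√17) ≈ 3.445 + 196.26*I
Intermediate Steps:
o = -68 (o = -26 - 42 = -68)
√(j(o) - 38507) = √(164*√(-68) - 38507) = √(164*(2*I*√17) - 38507) = √(328*I*√17 - 38507) = √(-38507 + 328*I*√17)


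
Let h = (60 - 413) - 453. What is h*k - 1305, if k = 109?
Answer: -89159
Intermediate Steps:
h = -806 (h = -353 - 453 = -806)
h*k - 1305 = -806*109 - 1305 = -87854 - 1305 = -89159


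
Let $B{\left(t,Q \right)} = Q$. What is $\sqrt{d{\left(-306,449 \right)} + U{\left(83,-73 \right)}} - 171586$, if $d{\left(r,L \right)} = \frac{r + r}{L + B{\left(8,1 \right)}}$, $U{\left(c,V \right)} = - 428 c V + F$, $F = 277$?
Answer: $-171586 + \frac{\sqrt{64838191}}{5} \approx -1.6998 \cdot 10^{5}$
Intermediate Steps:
$U{\left(c,V \right)} = 277 - 428 V c$ ($U{\left(c,V \right)} = - 428 c V + 277 = - 428 V c + 277 = 277 - 428 V c$)
$d{\left(r,L \right)} = \frac{2 r}{1 + L}$ ($d{\left(r,L \right)} = \frac{r + r}{L + 1} = \frac{2 r}{1 + L}$)
$\sqrt{d{\left(-306,449 \right)} + U{\left(83,-73 \right)}} - 171586 = \sqrt{2 \left(-306\right) \frac{1}{1 + 449} - \left(-277 - 2593252\right)} - 171586 = \sqrt{2 \left(-306\right) \frac{1}{450} + \left(277 + 2593252\right)} - 171586 = \sqrt{2 \left(-306\right) \frac{1}{450} + 2593529} - 171586 = \sqrt{- \frac{34}{25} + 2593529} - 171586 = \sqrt{\frac{64838191}{25}} - 171586 = \frac{\sqrt{64838191}}{5} - 171586 = -171586 + \frac{\sqrt{64838191}}{5}$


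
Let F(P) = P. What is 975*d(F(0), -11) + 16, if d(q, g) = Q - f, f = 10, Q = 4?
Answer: -5834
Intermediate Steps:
d(q, g) = -6 (d(q, g) = 4 - 1*10 = 4 - 10 = -6)
975*d(F(0), -11) + 16 = 975*(-6) + 16 = -5850 + 16 = -5834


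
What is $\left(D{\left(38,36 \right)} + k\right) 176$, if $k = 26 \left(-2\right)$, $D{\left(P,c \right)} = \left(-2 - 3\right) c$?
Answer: $-40832$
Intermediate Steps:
$D{\left(P,c \right)} = - 5 c$
$k = -52$
$\left(D{\left(38,36 \right)} + k\right) 176 = \left(\left(-5\right) 36 - 52\right) 176 = \left(-180 - 52\right) 176 = \left(-232\right) 176 = -40832$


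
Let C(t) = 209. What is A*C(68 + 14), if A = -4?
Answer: -836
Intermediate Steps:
A*C(68 + 14) = -4*209 = -836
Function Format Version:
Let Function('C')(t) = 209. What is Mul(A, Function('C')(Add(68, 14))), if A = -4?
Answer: -836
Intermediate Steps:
Mul(A, Function('C')(Add(68, 14))) = Mul(-4, 209) = -836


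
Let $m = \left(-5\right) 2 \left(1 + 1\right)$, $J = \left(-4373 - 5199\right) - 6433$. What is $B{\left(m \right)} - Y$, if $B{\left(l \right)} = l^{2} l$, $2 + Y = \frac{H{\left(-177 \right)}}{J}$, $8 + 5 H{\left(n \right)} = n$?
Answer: $- \frac{128008027}{16005} \approx -7998.0$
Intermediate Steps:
$H{\left(n \right)} = - \frac{8}{5} + \frac{n}{5}$
$J = -16005$ ($J = -9572 - 6433 = -16005$)
$Y = - \frac{31973}{16005}$ ($Y = -2 + \frac{- \frac{8}{5} + \frac{1}{5} \left(-177\right)}{-16005} = -2 + \left(- \frac{8}{5} - \frac{177}{5}\right) \left(- \frac{1}{16005}\right) = -2 - - \frac{37}{16005} = -2 + \frac{37}{16005} = - \frac{31973}{16005} \approx -1.9977$)
$m = -20$ ($m = \left(-10\right) 2 = -20$)
$B{\left(l \right)} = l^{3}$
$B{\left(m \right)} - Y = \left(-20\right)^{3} - - \frac{31973}{16005} = -8000 + \frac{31973}{16005} = - \frac{128008027}{16005}$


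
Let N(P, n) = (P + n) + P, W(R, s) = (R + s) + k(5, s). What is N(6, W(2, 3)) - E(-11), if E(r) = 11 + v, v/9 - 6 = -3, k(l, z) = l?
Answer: -16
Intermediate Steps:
v = 27 (v = 54 + 9*(-3) = 54 - 27 = 27)
W(R, s) = 5 + R + s (W(R, s) = (R + s) + 5 = 5 + R + s)
E(r) = 38 (E(r) = 11 + 27 = 38)
N(P, n) = n + 2*P
N(6, W(2, 3)) - E(-11) = ((5 + 2 + 3) + 2*6) - 1*38 = (10 + 12) - 38 = 22 - 38 = -16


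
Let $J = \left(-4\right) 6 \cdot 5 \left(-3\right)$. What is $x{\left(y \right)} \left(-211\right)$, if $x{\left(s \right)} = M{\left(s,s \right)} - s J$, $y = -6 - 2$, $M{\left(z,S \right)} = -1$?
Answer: $-607469$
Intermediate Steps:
$J = 360$ ($J = \left(-24\right) 5 \left(-3\right) = \left(-120\right) \left(-3\right) = 360$)
$y = -8$ ($y = -6 - 2 = -8$)
$x{\left(s \right)} = -1 - 360 s$ ($x{\left(s \right)} = -1 - s 360 = -1 - 360 s$)
$x{\left(y \right)} \left(-211\right) = \left(-1 - -2880\right) \left(-211\right) = \left(-1 + 2880\right) \left(-211\right) = 2879 \left(-211\right) = -607469$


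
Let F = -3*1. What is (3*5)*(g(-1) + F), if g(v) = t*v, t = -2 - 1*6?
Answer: 75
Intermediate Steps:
t = -8 (t = -2 - 6 = -8)
g(v) = -8*v
F = -3
(3*5)*(g(-1) + F) = (3*5)*(-8*(-1) - 3) = 15*(8 - 3) = 15*5 = 75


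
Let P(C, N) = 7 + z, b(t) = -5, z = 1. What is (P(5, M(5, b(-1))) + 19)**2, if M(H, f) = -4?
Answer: 729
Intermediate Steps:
P(C, N) = 8 (P(C, N) = 7 + 1 = 8)
(P(5, M(5, b(-1))) + 19)**2 = (8 + 19)**2 = 27**2 = 729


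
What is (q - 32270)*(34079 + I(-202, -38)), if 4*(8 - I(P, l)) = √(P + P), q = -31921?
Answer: -2188078617 + 64191*I*√101/2 ≈ -2.1881e+9 + 3.2256e+5*I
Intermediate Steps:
I(P, l) = 8 - √2*√P/4 (I(P, l) = 8 - √(P + P)/4 = 8 - √2*√P/4)
(q - 32270)*(34079 + I(-202, -38)) = (-31921 - 32270)*(34079 + (8 - √2*√(-202)/4)) = -64191*(34079 + (8 - √2*I*√202/4)) = -64191*(34079 + (8 - I*√101/2)) = -64191*(34087 - I*√101/2) = -2188078617 + 64191*I*√101/2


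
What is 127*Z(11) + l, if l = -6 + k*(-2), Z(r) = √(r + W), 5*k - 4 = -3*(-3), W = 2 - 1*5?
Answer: -56/5 + 254*√2 ≈ 348.01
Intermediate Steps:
W = -3 (W = 2 - 5 = -3)
k = 13/5 (k = ⅘ + (-3*(-3))/5 = ⅘ + (⅕)*9 = ⅘ + 9/5 = 13/5 ≈ 2.6000)
Z(r) = √(-3 + r) (Z(r) = √(r - 3) = √(-3 + r))
l = -56/5 (l = -6 + (13/5)*(-2) = -6 - 26/5 = -56/5 ≈ -11.200)
127*Z(11) + l = 127*√(-3 + 11) - 56/5 = 127*√8 - 56/5 = 127*(2*√2) - 56/5 = 254*√2 - 56/5 = -56/5 + 254*√2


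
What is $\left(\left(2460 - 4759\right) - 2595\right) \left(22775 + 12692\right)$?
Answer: $-173575498$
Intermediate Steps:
$\left(\left(2460 - 4759\right) - 2595\right) \left(22775 + 12692\right) = \left(\left(2460 - 4759\right) - 2595\right) 35467 = \left(-2299 - 2595\right) 35467 = \left(-4894\right) 35467 = -173575498$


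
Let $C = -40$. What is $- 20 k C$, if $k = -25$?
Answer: $-20000$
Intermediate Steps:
$- 20 k C = \left(-20\right) \left(-25\right) \left(-40\right) = 500 \left(-40\right) = -20000$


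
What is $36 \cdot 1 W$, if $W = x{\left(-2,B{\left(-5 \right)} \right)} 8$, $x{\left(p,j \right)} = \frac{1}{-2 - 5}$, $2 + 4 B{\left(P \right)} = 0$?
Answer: $- \frac{288}{7} \approx -41.143$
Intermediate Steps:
$B{\left(P \right)} = - \frac{1}{2}$ ($B{\left(P \right)} = - \frac{1}{2} + \frac{1}{4} \cdot 0 = - \frac{1}{2} + 0 = - \frac{1}{2}$)
$x{\left(p,j \right)} = - \frac{1}{7}$ ($x{\left(p,j \right)} = \frac{1}{-7} = - \frac{1}{7}$)
$W = - \frac{8}{7}$ ($W = \left(- \frac{1}{7}\right) 8 = - \frac{8}{7} \approx -1.1429$)
$36 \cdot 1 W = 36 \cdot 1 \left(- \frac{8}{7}\right) = 36 \left(- \frac{8}{7}\right) = - \frac{288}{7}$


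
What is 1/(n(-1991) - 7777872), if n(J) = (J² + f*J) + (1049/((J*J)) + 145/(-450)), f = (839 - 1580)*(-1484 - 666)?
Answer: -356767290/1133012797848988829 ≈ -3.1488e-10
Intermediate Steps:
f = 1593150 (f = -741*(-2150) = 1593150)
n(J) = -29/90 + J² + 1049/J² + 1593150*J (n(J) = (J² + 1593150*J) + (1049/((J*J)) + 145/(-450)) = (J² + 1593150*J) + (1049/(J²) + 145*(-1/450)) = (J² + 1593150*J) + (1049/J² - 29/90) = (J² + 1593150*J) + (-29/90 + 1049/J²) = -29/90 + J² + 1049/J² + 1593150*J)
1/(n(-1991) - 7777872) = 1/((-29/90 + (-1991)² + 1049/(-1991)² + 1593150*(-1991)) - 7777872) = 1/((-29/90 + 3964081 + 1049*(1/3964081) - 3171961650) - 7777872) = 1/((-29/90 + 3964081 + 1049/3964081 - 3171961650) - 7777872) = 1/(-1130237907533581949/356767290 - 7777872) = 1/(-1133012797848988829/356767290) = -356767290/1133012797848988829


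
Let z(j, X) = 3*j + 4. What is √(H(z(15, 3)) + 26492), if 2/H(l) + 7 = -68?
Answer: √5960694/15 ≈ 162.76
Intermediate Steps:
z(j, X) = 4 + 3*j
H(l) = -2/75 (H(l) = 2/(-7 - 68) = 2/(-75) = 2*(-1/75) = -2/75)
√(H(z(15, 3)) + 26492) = √(-2/75 + 26492) = √(1986898/75) = √5960694/15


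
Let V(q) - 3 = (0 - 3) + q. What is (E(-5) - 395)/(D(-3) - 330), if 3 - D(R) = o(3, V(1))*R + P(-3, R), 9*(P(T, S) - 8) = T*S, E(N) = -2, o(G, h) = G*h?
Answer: 397/327 ≈ 1.2141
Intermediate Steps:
V(q) = q (V(q) = 3 + ((0 - 3) + q) = 3 + (-3 + q) = q)
P(T, S) = 8 + S*T/9 (P(T, S) = 8 + (T*S)/9 = 8 + (S*T)/9 = 8 + S*T/9)
D(R) = -5 - 8*R/3 (D(R) = 3 - ((3*1)*R + (8 + (⅑)*R*(-3))) = 3 - (3*R + (8 - R/3)) = 3 - (8 + 8*R/3) = 3 + (-8 - 8*R/3) = -5 - 8*R/3)
(E(-5) - 395)/(D(-3) - 330) = (-2 - 395)/((-5 - 8/3*(-3)) - 330) = -397/((-5 + 8) - 330) = -397/(3 - 330) = -397/(-327) = -397*(-1/327) = 397/327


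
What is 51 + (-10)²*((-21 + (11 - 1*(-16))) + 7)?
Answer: 1351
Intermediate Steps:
51 + (-10)²*((-21 + (11 - 1*(-16))) + 7) = 51 + 100*((-21 + (11 + 16)) + 7) = 51 + 100*((-21 + 27) + 7) = 51 + 100*(6 + 7) = 51 + 100*13 = 51 + 1300 = 1351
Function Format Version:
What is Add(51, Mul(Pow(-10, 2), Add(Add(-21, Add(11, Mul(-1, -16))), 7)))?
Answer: 1351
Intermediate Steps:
Add(51, Mul(Pow(-10, 2), Add(Add(-21, Add(11, Mul(-1, -16))), 7))) = Add(51, Mul(100, Add(Add(-21, Add(11, 16)), 7))) = Add(51, Mul(100, Add(Add(-21, 27), 7))) = Add(51, Mul(100, Add(6, 7))) = Add(51, Mul(100, 13)) = Add(51, 1300) = 1351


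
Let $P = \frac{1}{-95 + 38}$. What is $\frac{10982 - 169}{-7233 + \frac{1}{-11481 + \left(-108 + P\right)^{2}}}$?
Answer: $- \frac{6562193440}{4389559791} \approx -1.495$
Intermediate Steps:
$P = - \frac{1}{57}$ ($P = \frac{1}{-57} = - \frac{1}{57} \approx -0.017544$)
$\frac{10982 - 169}{-7233 + \frac{1}{-11481 + \left(-108 + P\right)^{2}}} = \frac{10982 - 169}{-7233 + \frac{1}{-11481 + \left(-108 - \frac{1}{57}\right)^{2}}} = \frac{10813}{-7233 + \frac{1}{-11481 + \left(- \frac{6157}{57}\right)^{2}}} = \frac{10813}{-7233 + \frac{1}{-11481 + \frac{37908649}{3249}}} = \frac{10813}{-7233 + \frac{1}{\frac{606880}{3249}}} = \frac{10813}{-7233 + \frac{3249}{606880}} = \frac{10813}{- \frac{4389559791}{606880}} = 10813 \left(- \frac{606880}{4389559791}\right) = - \frac{6562193440}{4389559791}$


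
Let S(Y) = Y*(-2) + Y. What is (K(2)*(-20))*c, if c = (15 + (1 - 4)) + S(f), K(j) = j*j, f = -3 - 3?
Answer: -1440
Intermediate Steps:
f = -6
K(j) = j²
S(Y) = -Y (S(Y) = -2*Y + Y = -Y)
c = 18 (c = (15 + (1 - 4)) - 1*(-6) = (15 - 3) + 6 = 12 + 6 = 18)
(K(2)*(-20))*c = (2²*(-20))*18 = (4*(-20))*18 = -80*18 = -1440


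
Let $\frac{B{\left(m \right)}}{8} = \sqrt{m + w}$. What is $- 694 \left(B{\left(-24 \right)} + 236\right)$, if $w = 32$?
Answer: $-163784 - 11104 \sqrt{2} \approx -1.7949 \cdot 10^{5}$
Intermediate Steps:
$B{\left(m \right)} = 8 \sqrt{32 + m}$ ($B{\left(m \right)} = 8 \sqrt{m + 32} = 8 \sqrt{32 + m}$)
$- 694 \left(B{\left(-24 \right)} + 236\right) = - 694 \left(8 \sqrt{32 - 24} + 236\right) = - 694 \left(8 \sqrt{8} + 236\right) = - 694 \left(8 \cdot 2 \sqrt{2} + 236\right) = - 694 \left(16 \sqrt{2} + 236\right) = - 694 \left(236 + 16 \sqrt{2}\right) = -163784 - 11104 \sqrt{2}$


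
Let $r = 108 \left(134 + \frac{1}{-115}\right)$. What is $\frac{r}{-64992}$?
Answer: $- \frac{138681}{622840} \approx -0.22266$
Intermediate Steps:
$r = \frac{1664172}{115}$ ($r = 108 \left(134 - \frac{1}{115}\right) = 108 \cdot \frac{15409}{115} = \frac{1664172}{115} \approx 14471.0$)
$\frac{r}{-64992} = \frac{1664172}{115 \left(-64992\right)} = \frac{1664172}{115} \left(- \frac{1}{64992}\right) = - \frac{138681}{622840}$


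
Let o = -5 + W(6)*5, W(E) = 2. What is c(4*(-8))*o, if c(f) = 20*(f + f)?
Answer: -6400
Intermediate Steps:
c(f) = 40*f (c(f) = 20*(2*f) = 40*f)
o = 5 (o = -5 + 2*5 = -5 + 10 = 5)
c(4*(-8))*o = (40*(4*(-8)))*5 = (40*(-32))*5 = -1280*5 = -6400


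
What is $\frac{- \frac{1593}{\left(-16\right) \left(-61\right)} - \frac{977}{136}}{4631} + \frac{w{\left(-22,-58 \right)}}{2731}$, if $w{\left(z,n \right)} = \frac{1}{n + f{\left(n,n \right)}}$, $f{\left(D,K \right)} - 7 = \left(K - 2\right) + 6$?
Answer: $- \frac{42021925177}{22033552223760} \approx -0.0019072$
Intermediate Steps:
$f{\left(D,K \right)} = 11 + K$ ($f{\left(D,K \right)} = 7 + \left(\left(K - 2\right) + 6\right) = 7 + \left(\left(-2 + K\right) + 6\right) = 7 + \left(4 + K\right) = 11 + K$)
$w{\left(z,n \right)} = \frac{1}{11 + 2 n}$ ($w{\left(z,n \right)} = \frac{1}{n + \left(11 + n\right)} = \frac{1}{11 + 2 n}$)
$\frac{- \frac{1593}{\left(-16\right) \left(-61\right)} - \frac{977}{136}}{4631} + \frac{w{\left(-22,-58 \right)}}{2731} = \frac{- \frac{1593}{\left(-16\right) \left(-61\right)} - \frac{977}{136}}{4631} + \frac{1}{\left(11 + 2 \left(-58\right)\right) 2731} = \left(- \frac{1593}{976} - \frac{977}{136}\right) \frac{1}{4631} + \frac{1}{11 - 116} \cdot \frac{1}{2731} = \left(\left(-1593\right) \frac{1}{976} - \frac{977}{136}\right) \frac{1}{4631} + \frac{1}{-105} \cdot \frac{1}{2731} = \left(- \frac{1593}{976} - \frac{977}{136}\right) \frac{1}{4631} - \frac{1}{286755} = \left(- \frac{146275}{16592}\right) \frac{1}{4631} - \frac{1}{286755} = - \frac{146275}{76837552} - \frac{1}{286755} = - \frac{42021925177}{22033552223760}$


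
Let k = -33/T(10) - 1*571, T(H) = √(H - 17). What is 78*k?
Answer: -44538 + 2574*I*√7/7 ≈ -44538.0 + 972.88*I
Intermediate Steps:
T(H) = √(-17 + H)
k = -571 + 33*I*√7/7 (k = -33/√(-17 + 10) - 1*571 = -33*(-I*√7/7) - 571 = -(-33)*I*√7/7 - 571 = 33*I*√7/7 - 571 = -571 + 33*I*√7/7 ≈ -571.0 + 12.473*I)
78*k = 78*(-571 + 33*I*√7/7) = -44538 + 2574*I*√7/7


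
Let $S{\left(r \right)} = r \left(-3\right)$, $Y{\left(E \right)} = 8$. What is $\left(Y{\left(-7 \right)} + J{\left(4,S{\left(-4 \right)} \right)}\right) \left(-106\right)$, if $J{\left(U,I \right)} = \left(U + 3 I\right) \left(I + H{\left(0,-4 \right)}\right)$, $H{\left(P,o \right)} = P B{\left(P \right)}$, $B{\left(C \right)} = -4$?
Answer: $-51728$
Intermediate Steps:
$H{\left(P,o \right)} = - 4 P$ ($H{\left(P,o \right)} = P \left(-4\right) = - 4 P$)
$S{\left(r \right)} = - 3 r$
$J{\left(U,I \right)} = I \left(U + 3 I\right)$ ($J{\left(U,I \right)} = \left(U + 3 I\right) \left(I - 0\right) = \left(U + 3 I\right) \left(I + 0\right) = \left(U + 3 I\right) I = I \left(U + 3 I\right)$)
$\left(Y{\left(-7 \right)} + J{\left(4,S{\left(-4 \right)} \right)}\right) \left(-106\right) = \left(8 + \left(-3\right) \left(-4\right) \left(4 + 3 \left(\left(-3\right) \left(-4\right)\right)\right)\right) \left(-106\right) = \left(8 + 12 \left(4 + 3 \cdot 12\right)\right) \left(-106\right) = \left(8 + 12 \left(4 + 36\right)\right) \left(-106\right) = \left(8 + 12 \cdot 40\right) \left(-106\right) = \left(8 + 480\right) \left(-106\right) = 488 \left(-106\right) = -51728$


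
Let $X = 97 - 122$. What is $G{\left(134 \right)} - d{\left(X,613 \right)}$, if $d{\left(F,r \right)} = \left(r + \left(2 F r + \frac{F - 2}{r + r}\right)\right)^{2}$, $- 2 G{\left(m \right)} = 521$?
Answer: $- \frac{1356109666552619}{1503076} \approx -9.0222 \cdot 10^{8}$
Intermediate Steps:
$X = -25$ ($X = 97 - 122 = -25$)
$G{\left(m \right)} = - \frac{521}{2}$ ($G{\left(m \right)} = \left(- \frac{1}{2}\right) 521 = - \frac{521}{2}$)
$d{\left(F,r \right)} = \left(r + \frac{-2 + F}{2 r} + 2 F r\right)^{2}$ ($d{\left(F,r \right)} = \left(r + \left(2 F r + \frac{-2 + F}{2 r}\right)\right)^{2} = \left(r + \left(\frac{-2 + F}{2 r} + 2 F r\right)\right)^{2} = \left(r + \frac{-2 + F}{2 r} + 2 F r\right)^{2}$)
$G{\left(134 \right)} - d{\left(X,613 \right)} = - \frac{521}{2} - \frac{\left(-2 - 25 + 2 \cdot 613^{2} + 4 \left(-25\right) 613^{2}\right)^{2}}{4 \cdot 375769} = - \frac{521}{2} - \frac{1}{4} \cdot \frac{1}{375769} \left(-2 - 25 + 2 \cdot 375769 + 4 \left(-25\right) 375769\right)^{2} = - \frac{521}{2} - \frac{1}{4} \cdot \frac{1}{375769} \left(-2 - 25 + 751538 - 37576900\right)^{2} = - \frac{521}{2} - \frac{1}{4} \cdot \frac{1}{375769} \left(-36825389\right)^{2} = - \frac{521}{2} - \frac{1}{4} \cdot \frac{1}{375769} \cdot 1356109275001321 = - \frac{521}{2} - \frac{1356109275001321}{1503076} = - \frac{1356109666552619}{1503076}$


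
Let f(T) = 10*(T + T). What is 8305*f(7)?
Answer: 1162700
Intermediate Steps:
f(T) = 20*T (f(T) = 10*(2*T) = 20*T)
8305*f(7) = 8305*(20*7) = 8305*140 = 1162700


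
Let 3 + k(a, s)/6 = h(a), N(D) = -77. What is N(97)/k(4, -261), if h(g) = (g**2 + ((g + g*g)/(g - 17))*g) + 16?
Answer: -91/162 ≈ -0.56173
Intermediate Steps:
h(g) = 16 + g**2 + g*(g + g**2)/(-17 + g) (h(g) = (g**2 + ((g + g**2)/(-17 + g))*g) + 16 = (g**2 + g*(g + g**2)/(-17 + g)) + 16 = 16 + g**2 + g*(g + g**2)/(-17 + g))
k(a, s) = -18 + 12*(-136 + a**3 - 8*a**2 + 8*a)/(-17 + a) (k(a, s) = -18 + 6*(2*(-136 + a**3 - 8*a**2 + 8*a)/(-17 + a)) = -18 + 12*(-136 + a**3 - 8*a**2 + 8*a)/(-17 + a))
N(97)/k(4, -261) = -77*(-17 + 4)/(6*(-221 - 16*4**2 + 2*4**3 + 13*4)) = -77*(-13/(6*(-221 - 16*16 + 2*64 + 52))) = -77*(-13/(6*(-221 - 256 + 128 + 52))) = -77/(6*(-1/13)*(-297)) = -77/1782/13 = -77*13/1782 = -91/162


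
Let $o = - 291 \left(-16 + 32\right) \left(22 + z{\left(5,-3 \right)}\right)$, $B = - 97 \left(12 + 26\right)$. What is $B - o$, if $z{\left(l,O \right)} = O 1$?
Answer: $84778$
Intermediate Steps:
$z{\left(l,O \right)} = O$
$B = -3686$ ($B = \left(-97\right) 38 = -3686$)
$o = -88464$ ($o = - 291 \left(-16 + 32\right) \left(22 - 3\right) = - 291 \cdot 16 \cdot 19 = \left(-291\right) 304 = -88464$)
$B - o = -3686 - -88464 = -3686 + 88464 = 84778$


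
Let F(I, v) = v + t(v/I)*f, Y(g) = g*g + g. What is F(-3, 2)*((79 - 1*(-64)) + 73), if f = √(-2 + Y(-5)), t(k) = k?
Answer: 432 - 432*√2 ≈ -178.94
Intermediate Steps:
Y(g) = g + g² (Y(g) = g² + g = g + g²)
f = 3*√2 (f = √(-2 - 5*(1 - 5)) = √(-2 - 5*(-4)) = √(-2 + 20) = √18 = 3*√2 ≈ 4.2426)
F(I, v) = v + 3*v*√2/I (F(I, v) = v + (v/I)*(3*√2) = v + 3*v*√2/I)
F(-3, 2)*((79 - 1*(-64)) + 73) = (2*(-3 + 3*√2)/(-3))*((79 - 1*(-64)) + 73) = (2*(-⅓)*(-3 + 3*√2))*((79 + 64) + 73) = (2 - 2*√2)*(143 + 73) = (2 - 2*√2)*216 = 432 - 432*√2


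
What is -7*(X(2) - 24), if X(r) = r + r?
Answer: 140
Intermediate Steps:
X(r) = 2*r
-7*(X(2) - 24) = -7*(2*2 - 24) = -7*(4 - 24) = -7*(-20) = 140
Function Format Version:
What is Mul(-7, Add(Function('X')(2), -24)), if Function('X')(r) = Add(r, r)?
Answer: 140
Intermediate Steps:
Function('X')(r) = Mul(2, r)
Mul(-7, Add(Function('X')(2), -24)) = Mul(-7, Add(Mul(2, 2), -24)) = Mul(-7, Add(4, -24)) = Mul(-7, -20) = 140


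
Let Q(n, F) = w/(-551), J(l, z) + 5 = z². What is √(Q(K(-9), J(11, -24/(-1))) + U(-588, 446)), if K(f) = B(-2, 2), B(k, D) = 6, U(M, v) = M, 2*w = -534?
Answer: 3*I*√19818919/551 ≈ 24.239*I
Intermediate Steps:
w = -267 (w = (½)*(-534) = -267)
J(l, z) = -5 + z²
K(f) = 6
Q(n, F) = 267/551 (Q(n, F) = -267/(-551) = -267*(-1/551) = 267/551)
√(Q(K(-9), J(11, -24/(-1))) + U(-588, 446)) = √(267/551 - 588) = √(-323721/551) = 3*I*√19818919/551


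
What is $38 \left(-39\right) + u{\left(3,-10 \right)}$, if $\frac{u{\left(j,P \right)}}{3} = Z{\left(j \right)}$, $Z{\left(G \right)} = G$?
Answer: $-1473$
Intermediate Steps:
$u{\left(j,P \right)} = 3 j$
$38 \left(-39\right) + u{\left(3,-10 \right)} = 38 \left(-39\right) + 3 \cdot 3 = -1482 + 9 = -1473$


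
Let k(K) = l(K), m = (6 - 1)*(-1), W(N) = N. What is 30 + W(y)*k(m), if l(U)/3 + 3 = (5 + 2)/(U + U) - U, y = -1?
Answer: 261/10 ≈ 26.100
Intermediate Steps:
l(U) = -9 - 3*U + 21/(2*U) (l(U) = -9 + 3*((5 + 2)/(U + U) - U) = -9 + 3*(7/((2*U)) - U) = -9 + 3*(7*(1/(2*U)) - U) = -9 + 3*(7/(2*U) - U) = -9 + 3*(-U + 7/(2*U)) = -9 + (-3*U + 21/(2*U)) = -9 - 3*U + 21/(2*U))
m = -5 (m = 5*(-1) = -5)
k(K) = -9 - 3*K + 21/(2*K)
30 + W(y)*k(m) = 30 - (-9 - 3*(-5) + (21/2)/(-5)) = 30 - (-9 + 15 + (21/2)*(-1/5)) = 30 - (-9 + 15 - 21/10) = 30 - 1*39/10 = 30 - 39/10 = 261/10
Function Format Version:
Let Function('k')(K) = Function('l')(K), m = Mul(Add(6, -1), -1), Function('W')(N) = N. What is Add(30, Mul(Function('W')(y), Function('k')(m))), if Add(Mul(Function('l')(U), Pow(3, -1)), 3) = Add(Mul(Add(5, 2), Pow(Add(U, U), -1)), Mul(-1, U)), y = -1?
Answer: Rational(261, 10) ≈ 26.100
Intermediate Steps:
Function('l')(U) = Add(-9, Mul(-3, U), Mul(Rational(21, 2), Pow(U, -1))) (Function('l')(U) = Add(-9, Mul(3, Add(Mul(Add(5, 2), Pow(Add(U, U), -1)), Mul(-1, U)))) = Add(-9, Mul(3, Add(Mul(7, Pow(Mul(2, U), -1)), Mul(-1, U)))) = Add(-9, Mul(3, Add(Mul(7, Mul(Rational(1, 2), Pow(U, -1))), Mul(-1, U)))) = Add(-9, Mul(3, Add(Mul(Rational(7, 2), Pow(U, -1)), Mul(-1, U)))) = Add(-9, Mul(3, Add(Mul(-1, U), Mul(Rational(7, 2), Pow(U, -1))))) = Add(-9, Add(Mul(-3, U), Mul(Rational(21, 2), Pow(U, -1)))) = Add(-9, Mul(-3, U), Mul(Rational(21, 2), Pow(U, -1))))
m = -5 (m = Mul(5, -1) = -5)
Function('k')(K) = Add(-9, Mul(-3, K), Mul(Rational(21, 2), Pow(K, -1)))
Add(30, Mul(Function('W')(y), Function('k')(m))) = Add(30, Mul(-1, Add(-9, Mul(-3, -5), Mul(Rational(21, 2), Pow(-5, -1))))) = Add(30, Mul(-1, Add(-9, 15, Mul(Rational(21, 2), Rational(-1, 5))))) = Add(30, Mul(-1, Add(-9, 15, Rational(-21, 10)))) = Add(30, Mul(-1, Rational(39, 10))) = Add(30, Rational(-39, 10)) = Rational(261, 10)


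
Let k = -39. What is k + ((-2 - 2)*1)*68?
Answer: -311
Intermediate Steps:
k + ((-2 - 2)*1)*68 = -39 + ((-2 - 2)*1)*68 = -39 - 4*1*68 = -39 - 4*68 = -39 - 272 = -311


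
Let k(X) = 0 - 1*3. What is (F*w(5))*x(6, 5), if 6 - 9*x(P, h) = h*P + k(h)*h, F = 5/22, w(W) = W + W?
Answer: -25/11 ≈ -2.2727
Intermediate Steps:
w(W) = 2*W
k(X) = -3 (k(X) = 0 - 3 = -3)
F = 5/22 (F = 5*(1/22) = 5/22 ≈ 0.22727)
x(P, h) = 2/3 + h/3 - P*h/9 (x(P, h) = 2/3 - (h*P - 3*h)/9 = 2/3 - (P*h - 3*h)/9 = 2/3 - (-3*h + P*h)/9 = 2/3 + (h/3 - P*h/9) = 2/3 + h/3 - P*h/9)
(F*w(5))*x(6, 5) = (5*(2*5)/22)*(2/3 + (1/3)*5 - 1/9*6*5) = ((5/22)*10)*(2/3 + 5/3 - 10/3) = (25/11)*(-1) = -25/11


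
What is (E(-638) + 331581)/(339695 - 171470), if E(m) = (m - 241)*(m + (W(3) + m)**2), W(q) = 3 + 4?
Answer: -116363712/56075 ≈ -2075.1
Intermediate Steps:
W(q) = 7
E(m) = (-241 + m)*(m + (7 + m)**2) (E(m) = (m - 241)*(m + (7 + m)**2) = (-241 + m)*(m + (7 + m)**2))
(E(-638) + 331581)/(339695 - 171470) = ((-11809 + (-638)**3 - 3566*(-638) - 226*(-638)**2) + 331581)/(339695 - 171470) = ((-11809 - 259694072 + 2275108 - 226*407044) + 331581)/168225 = ((-11809 - 259694072 + 2275108 - 91991944) + 331581)*(1/168225) = (-349422717 + 331581)*(1/168225) = -349091136*1/168225 = -116363712/56075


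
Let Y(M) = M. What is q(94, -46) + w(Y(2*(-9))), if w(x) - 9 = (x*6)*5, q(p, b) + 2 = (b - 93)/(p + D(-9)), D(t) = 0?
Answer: -50241/94 ≈ -534.48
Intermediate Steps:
q(p, b) = -2 + (-93 + b)/p (q(p, b) = -2 + (b - 93)/(p + 0) = -2 + (-93 + b)/p)
w(x) = 9 + 30*x (w(x) = 9 + (x*6)*5 = 9 + (6*x)*5 = 9 + 30*x)
q(94, -46) + w(Y(2*(-9))) = (-93 - 46 - 2*94)/94 + (9 + 30*(2*(-9))) = (-93 - 46 - 188)/94 + (9 + 30*(-18)) = (1/94)*(-327) + (9 - 540) = -327/94 - 531 = -50241/94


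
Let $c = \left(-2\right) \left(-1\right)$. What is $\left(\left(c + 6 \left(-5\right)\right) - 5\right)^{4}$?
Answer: $1185921$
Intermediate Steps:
$c = 2$
$\left(\left(c + 6 \left(-5\right)\right) - 5\right)^{4} = \left(\left(2 + 6 \left(-5\right)\right) - 5\right)^{4} = \left(\left(2 - 30\right) - 5\right)^{4} = \left(-28 - 5\right)^{4} = \left(-33\right)^{4} = 1185921$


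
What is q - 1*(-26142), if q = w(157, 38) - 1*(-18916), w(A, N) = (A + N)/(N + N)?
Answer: 3424603/76 ≈ 45061.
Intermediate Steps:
w(A, N) = (A + N)/(2*N) (w(A, N) = (A + N)/((2*N)) = (A + N)*(1/(2*N)) = (A + N)/(2*N))
q = 1437811/76 (q = (½)*(157 + 38)/38 - 1*(-18916) = (½)*(1/38)*195 + 18916 = 195/76 + 18916 = 1437811/76 ≈ 18919.)
q - 1*(-26142) = 1437811/76 - 1*(-26142) = 1437811/76 + 26142 = 3424603/76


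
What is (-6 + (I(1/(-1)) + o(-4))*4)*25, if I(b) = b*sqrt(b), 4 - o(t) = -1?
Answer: 350 - 100*I ≈ 350.0 - 100.0*I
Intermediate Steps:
o(t) = 5 (o(t) = 4 - 1*(-1) = 4 + 1 = 5)
I(b) = b**(3/2)
(-6 + (I(1/(-1)) + o(-4))*4)*25 = (-6 + ((1/(-1))**(3/2) + 5)*4)*25 = (-6 + ((-1)**(3/2) + 5)*4)*25 = (-6 + (-I + 5)*4)*25 = (-6 + (5 - I)*4)*25 = (-6 + (20 - 4*I))*25 = (14 - 4*I)*25 = 350 - 100*I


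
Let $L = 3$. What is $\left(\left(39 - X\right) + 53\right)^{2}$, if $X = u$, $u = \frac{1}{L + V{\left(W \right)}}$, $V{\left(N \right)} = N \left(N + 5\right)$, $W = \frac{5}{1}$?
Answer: $\frac{23765625}{2809} \approx 8460.5$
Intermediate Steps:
$W = 5$ ($W = 5 \cdot 1 = 5$)
$V{\left(N \right)} = N \left(5 + N\right)$
$u = \frac{1}{53}$ ($u = \frac{1}{3 + 5 \left(5 + 5\right)} = \frac{1}{3 + 5 \cdot 10} = \frac{1}{3 + 50} = \frac{1}{53} \approx 0.018868$)
$X = \frac{1}{53} \approx 0.018868$
$\left(\left(39 - X\right) + 53\right)^{2} = \left(\left(39 - \frac{1}{53}\right) + 53\right)^{2} = \left(\frac{2066}{53} + 53\right)^{2} = \left(\frac{4875}{53}\right)^{2} = \frac{23765625}{2809}$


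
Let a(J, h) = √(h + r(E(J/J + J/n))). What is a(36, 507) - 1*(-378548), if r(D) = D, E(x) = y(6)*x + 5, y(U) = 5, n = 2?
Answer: 378548 + √607 ≈ 3.7857e+5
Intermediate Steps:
E(x) = 5 + 5*x (E(x) = 5*x + 5 = 5 + 5*x)
a(J, h) = √(10 + h + 5*J/2) (a(J, h) = √(h + (5 + 5*(J/J + J/2))) = √(h + (5 + 5*(1 + J*(½)))) = √(h + (5 + 5*(1 + J/2))) = √(h + (5 + (5 + 5*J/2))) = √(h + (10 + 5*J/2)) = √(10 + h + 5*J/2))
a(36, 507) - 1*(-378548) = √(40 + 4*507 + 10*36)/2 - 1*(-378548) = √(40 + 2028 + 360)/2 + 378548 = √2428/2 + 378548 = (2*√607)/2 + 378548 = √607 + 378548 = 378548 + √607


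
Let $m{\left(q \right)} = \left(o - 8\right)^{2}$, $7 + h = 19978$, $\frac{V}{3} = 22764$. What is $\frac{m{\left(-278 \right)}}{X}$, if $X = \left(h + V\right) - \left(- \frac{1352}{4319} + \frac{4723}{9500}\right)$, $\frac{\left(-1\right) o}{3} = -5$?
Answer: $\frac{2010494500}{3621467466863} \approx 0.00055516$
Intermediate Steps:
$o = 15$ ($o = \left(-3\right) \left(-5\right) = 15$)
$V = 68292$ ($V = 3 \cdot 22764 = 68292$)
$h = 19971$ ($h = -7 + 19978 = 19971$)
$m{\left(q \right)} = 49$ ($m{\left(q \right)} = \left(15 - 8\right)^{2} = 7^{2} = 49$)
$X = \frac{3621467466863}{41030500}$ ($X = \left(19971 + 68292\right) - \left(- \frac{1352}{4319} + \frac{4723}{9500}\right) = 88263 - \frac{7554637}{41030500} = \frac{3621467466863}{41030500} \approx 88263.0$)
$\frac{m{\left(-278 \right)}}{X} = \frac{49}{\frac{3621467466863}{41030500}} = 49 \cdot \frac{41030500}{3621467466863} = \frac{2010494500}{3621467466863}$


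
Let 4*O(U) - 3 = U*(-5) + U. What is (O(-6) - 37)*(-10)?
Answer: 605/2 ≈ 302.50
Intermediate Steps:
O(U) = ¾ - U (O(U) = ¾ + (U*(-5) + U)/4 = ¾ + (-5*U + U)/4 = ¾ + (-4*U)/4 = ¾ - U)
(O(-6) - 37)*(-10) = ((¾ - 1*(-6)) - 37)*(-10) = ((¾ + 6) - 37)*(-10) = (27/4 - 37)*(-10) = -121/4*(-10) = 605/2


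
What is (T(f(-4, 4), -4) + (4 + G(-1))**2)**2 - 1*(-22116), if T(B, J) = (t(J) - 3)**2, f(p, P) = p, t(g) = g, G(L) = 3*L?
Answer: 24616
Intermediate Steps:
T(B, J) = (-3 + J)**2 (T(B, J) = (J - 3)**2 = (-3 + J)**2)
(T(f(-4, 4), -4) + (4 + G(-1))**2)**2 - 1*(-22116) = ((-3 - 4)**2 + (4 + 3*(-1))**2)**2 - 1*(-22116) = ((-7)**2 + (4 - 3)**2)**2 + 22116 = (49 + 1**2)**2 + 22116 = (49 + 1)**2 + 22116 = 50**2 + 22116 = 2500 + 22116 = 24616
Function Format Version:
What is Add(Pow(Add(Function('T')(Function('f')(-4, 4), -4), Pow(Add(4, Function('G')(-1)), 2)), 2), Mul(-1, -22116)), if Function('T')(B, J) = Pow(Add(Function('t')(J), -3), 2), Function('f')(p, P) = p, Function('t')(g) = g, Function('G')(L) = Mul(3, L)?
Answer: 24616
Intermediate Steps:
Function('T')(B, J) = Pow(Add(-3, J), 2) (Function('T')(B, J) = Pow(Add(J, -3), 2) = Pow(Add(-3, J), 2))
Add(Pow(Add(Function('T')(Function('f')(-4, 4), -4), Pow(Add(4, Function('G')(-1)), 2)), 2), Mul(-1, -22116)) = Add(Pow(Add(Pow(Add(-3, -4), 2), Pow(Add(4, Mul(3, -1)), 2)), 2), Mul(-1, -22116)) = Add(Pow(Add(Pow(-7, 2), Pow(Add(4, -3), 2)), 2), 22116) = Add(Pow(Add(49, Pow(1, 2)), 2), 22116) = Add(Pow(Add(49, 1), 2), 22116) = Add(Pow(50, 2), 22116) = Add(2500, 22116) = 24616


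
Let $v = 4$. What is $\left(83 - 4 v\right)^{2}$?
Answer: $4489$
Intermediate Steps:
$\left(83 - 4 v\right)^{2} = \left(83 - 16\right)^{2} = 67^{2} = 4489$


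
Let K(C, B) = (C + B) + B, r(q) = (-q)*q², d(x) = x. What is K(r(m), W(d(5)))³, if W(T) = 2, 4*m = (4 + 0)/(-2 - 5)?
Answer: 2588282117/40353607 ≈ 64.140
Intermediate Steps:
m = -⅐ (m = ((4 + 0)/(-2 - 5))/4 = (4/(-7))/4 = (4*(-⅐))/4 = (¼)*(-4/7) = -⅐ ≈ -0.14286)
r(q) = -q³
K(C, B) = C + 2*B (K(C, B) = (B + C) + B = C + 2*B)
K(r(m), W(d(5)))³ = (-(-⅐)³ + 2*2)³ = (-1*(-1/343) + 4)³ = (1/343 + 4)³ = (1373/343)³ = 2588282117/40353607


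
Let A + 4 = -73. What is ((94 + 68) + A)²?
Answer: 7225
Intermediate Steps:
A = -77 (A = -4 - 73 = -77)
((94 + 68) + A)² = ((94 + 68) - 77)² = (162 - 77)² = 85² = 7225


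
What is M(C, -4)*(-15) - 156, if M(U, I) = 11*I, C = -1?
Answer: 504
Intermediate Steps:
M(C, -4)*(-15) - 156 = (11*(-4))*(-15) - 156 = -44*(-15) - 156 = 660 - 156 = 504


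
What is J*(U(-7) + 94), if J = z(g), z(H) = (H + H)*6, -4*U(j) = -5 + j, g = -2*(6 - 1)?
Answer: -11640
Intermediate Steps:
g = -10 (g = -2*5 = -10)
U(j) = 5/4 - j/4 (U(j) = -(-5 + j)/4 = 5/4 - j/4)
z(H) = 12*H (z(H) = (2*H)*6 = 12*H)
J = -120 (J = 12*(-10) = -120)
J*(U(-7) + 94) = -120*((5/4 - 1/4*(-7)) + 94) = -120*((5/4 + 7/4) + 94) = -120*(3 + 94) = -120*97 = -11640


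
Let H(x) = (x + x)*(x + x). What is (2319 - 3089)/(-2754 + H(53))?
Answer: -385/4241 ≈ -0.090780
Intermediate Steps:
H(x) = 4*x² (H(x) = (2*x)*(2*x) = 4*x²)
(2319 - 3089)/(-2754 + H(53)) = (2319 - 3089)/(-2754 + 4*53²) = -770/(-2754 + 4*2809) = -770/(-2754 + 11236) = -770/8482 = -770*1/8482 = -385/4241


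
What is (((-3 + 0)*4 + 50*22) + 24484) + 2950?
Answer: 28522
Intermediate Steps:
(((-3 + 0)*4 + 50*22) + 24484) + 2950 = ((-3*4 + 1100) + 24484) + 2950 = ((-12 + 1100) + 24484) + 2950 = (1088 + 24484) + 2950 = 25572 + 2950 = 28522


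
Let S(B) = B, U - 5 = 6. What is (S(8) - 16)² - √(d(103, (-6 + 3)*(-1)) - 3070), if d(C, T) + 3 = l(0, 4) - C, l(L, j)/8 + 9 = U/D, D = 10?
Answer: 64 - 2*I*√20245/5 ≈ 64.0 - 56.914*I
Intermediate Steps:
U = 11 (U = 5 + 6 = 11)
l(L, j) = -316/5 (l(L, j) = -72 + 8*(11/10) = -72 + 44/5 = -316/5)
d(C, T) = -331/5 - C (d(C, T) = -3 + (-316/5 - C) = -331/5 - C)
(S(8) - 16)² - √(d(103, (-6 + 3)*(-1)) - 3070) = (8 - 16)² - √((-331/5 - 1*103) - 3070) = (-8)² - √((-331/5 - 103) - 3070) = 64 - √(-846/5 - 3070) = 64 - √(-16196/5) = 64 - 2*I*√20245/5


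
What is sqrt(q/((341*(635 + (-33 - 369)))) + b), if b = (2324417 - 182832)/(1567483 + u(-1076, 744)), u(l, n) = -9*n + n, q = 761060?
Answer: sqrt(168556014087076324304695)/124068322543 ≈ 3.3091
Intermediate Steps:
u(l, n) = -8*n
b = 2141585/1561531 (b = (2324417 - 182832)/(1567483 - 8*744) = 2141585/(1567483 - 5952) = 2141585/1561531 ≈ 1.3715)
sqrt(q/((341*(635 + (-33 - 369)))) + b) = sqrt(761060/((341*(635 + (-33 - 369)))) + 2141585/1561531) = sqrt(761060/((341*(635 - 402))) + 2141585/1561531) = sqrt(761060/((341*233)) + 2141585/1561531) = sqrt(761060/79453 + 2141585/1561531) = sqrt(1358574135865/124068322543) = sqrt(168556014087076324304695)/124068322543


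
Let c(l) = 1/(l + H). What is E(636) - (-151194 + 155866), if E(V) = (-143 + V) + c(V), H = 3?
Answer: -2670380/639 ≈ -4179.0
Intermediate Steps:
c(l) = 1/(3 + l) (c(l) = 1/(l + 3) = 1/(3 + l))
E(V) = -143 + V + 1/(3 + V) (E(V) = (-143 + V) + 1/(3 + V) = -143 + V + 1/(3 + V))
E(636) - (-151194 + 155866) = (1 + (-143 + 636)*(3 + 636))/(3 + 636) - (-151194 + 155866) = (1 + 493*639)/639 - 1*4672 = (1 + 315027)/639 - 4672 = (1/639)*315028 - 4672 = 315028/639 - 4672 = -2670380/639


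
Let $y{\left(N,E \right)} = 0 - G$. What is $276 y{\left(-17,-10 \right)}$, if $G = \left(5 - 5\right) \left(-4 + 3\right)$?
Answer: $0$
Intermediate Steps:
$G = 0$ ($G = 0 \left(-1\right) = 0$)
$y{\left(N,E \right)} = 0$ ($y{\left(N,E \right)} = 0 - 0 = 0 + 0 = 0$)
$276 y{\left(-17,-10 \right)} = 276 \cdot 0 = 0$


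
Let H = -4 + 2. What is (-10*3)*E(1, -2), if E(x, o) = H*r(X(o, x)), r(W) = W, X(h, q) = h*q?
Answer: -120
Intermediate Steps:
H = -2
E(x, o) = -2*o*x
(-10*3)*E(1, -2) = (-10*3)*(-2*(-2)*1) = -30*4 = -120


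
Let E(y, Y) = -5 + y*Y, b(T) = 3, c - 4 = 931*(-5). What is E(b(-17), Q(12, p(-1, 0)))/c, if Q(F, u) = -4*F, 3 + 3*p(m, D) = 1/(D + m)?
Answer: 149/4651 ≈ 0.032036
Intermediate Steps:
p(m, D) = -1 + 1/(3*(D + m))
c = -4651 (c = 4 + 931*(-5) = 4 - 4655 = -4651)
E(y, Y) = -5 + Y*y
E(b(-17), Q(12, p(-1, 0)))/c = (-5 - 4*12*3)/(-4651) = (-5 - 48*3)*(-1/4651) = (-5 - 144)*(-1/4651) = -149*(-1/4651) = 149/4651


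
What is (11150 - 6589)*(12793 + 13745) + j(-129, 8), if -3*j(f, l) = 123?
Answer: 121039777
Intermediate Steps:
j(f, l) = -41 (j(f, l) = -1/3*123 = -41)
(11150 - 6589)*(12793 + 13745) + j(-129, 8) = (11150 - 6589)*(12793 + 13745) - 41 = 4561*26538 - 41 = 121039818 - 41 = 121039777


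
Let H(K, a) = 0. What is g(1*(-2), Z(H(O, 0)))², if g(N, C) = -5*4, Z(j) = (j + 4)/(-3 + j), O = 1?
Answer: 400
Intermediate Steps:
Z(j) = (4 + j)/(-3 + j)
g(N, C) = -20
g(1*(-2), Z(H(O, 0)))² = (-20)² = 400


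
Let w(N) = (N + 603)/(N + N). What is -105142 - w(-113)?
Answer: -11880801/113 ≈ -1.0514e+5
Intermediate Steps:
w(N) = (603 + N)/(2*N) (w(N) = (603 + N)/((2*N)) = (603 + N)*(1/(2*N)) = (603 + N)/(2*N))
-105142 - w(-113) = -105142 - (603 - 113)/(2*(-113)) = -105142 - (-1)*490/(2*113) = -105142 - 1*(-245/113) = -105142 + 245/113 = -11880801/113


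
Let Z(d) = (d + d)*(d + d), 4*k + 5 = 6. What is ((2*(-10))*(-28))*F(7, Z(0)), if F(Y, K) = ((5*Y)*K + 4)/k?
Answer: 8960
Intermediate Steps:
k = ¼ (k = -5/4 + (¼)*6 = -5/4 + 3/2 = ¼ ≈ 0.25000)
Z(d) = 4*d² (Z(d) = (2*d)*(2*d) = 4*d²)
F(Y, K) = 16 + 20*K*Y (F(Y, K) = ((5*Y)*K + 4)/(¼) = (5*K*Y + 4)*4 = (4 + 5*K*Y)*4 = 16 + 20*K*Y)
((2*(-10))*(-28))*F(7, Z(0)) = ((2*(-10))*(-28))*(16 + 20*(4*0²)*7) = (-20*(-28))*(16 + 20*(4*0)*7) = 560*(16 + 20*0*7) = 560*(16 + 0) = 560*16 = 8960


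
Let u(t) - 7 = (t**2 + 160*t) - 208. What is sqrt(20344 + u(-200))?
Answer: 3*sqrt(3127) ≈ 167.76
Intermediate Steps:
u(t) = -201 + t**2 + 160*t (u(t) = 7 + ((t**2 + 160*t) - 208) = 7 + (-208 + t**2 + 160*t) = -201 + t**2 + 160*t)
sqrt(20344 + u(-200)) = sqrt(20344 + (-201 + (-200)**2 + 160*(-200))) = sqrt(20344 + (-201 + 40000 - 32000)) = sqrt(20344 + 7799) = sqrt(28143) = 3*sqrt(3127)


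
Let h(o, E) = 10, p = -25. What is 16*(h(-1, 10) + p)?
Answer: -240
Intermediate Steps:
16*(h(-1, 10) + p) = 16*(10 - 25) = 16*(-15) = -240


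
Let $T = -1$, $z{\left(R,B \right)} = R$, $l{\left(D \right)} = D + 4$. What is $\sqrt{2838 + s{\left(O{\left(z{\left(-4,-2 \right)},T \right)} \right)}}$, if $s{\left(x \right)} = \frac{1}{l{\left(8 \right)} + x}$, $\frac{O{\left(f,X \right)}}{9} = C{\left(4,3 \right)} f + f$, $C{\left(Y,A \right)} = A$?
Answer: $\frac{\sqrt{12362295}}{66} \approx 53.273$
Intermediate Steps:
$l{\left(D \right)} = 4 + D$
$O{\left(f,X \right)} = 36 f$ ($O{\left(f,X \right)} = 9 \left(3 f + f\right) = 9 \cdot 4 f = 36 f$)
$s{\left(x \right)} = \frac{1}{12 + x}$ ($s{\left(x \right)} = \frac{1}{\left(4 + 8\right) + x} = \frac{1}{12 + x}$)
$\sqrt{2838 + s{\left(O{\left(z{\left(-4,-2 \right)},T \right)} \right)}} = \sqrt{2838 + \frac{1}{12 + 36 \left(-4\right)}} = \sqrt{2838 + \frac{1}{12 - 144}} = \sqrt{2838 + \frac{1}{-132}} = \sqrt{2838 - \frac{1}{132}} = \sqrt{\frac{374615}{132}} = \frac{\sqrt{12362295}}{66}$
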